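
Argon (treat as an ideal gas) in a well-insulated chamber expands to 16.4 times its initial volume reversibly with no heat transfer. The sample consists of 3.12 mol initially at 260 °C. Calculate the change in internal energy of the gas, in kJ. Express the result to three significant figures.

ΔU ≈ -17.5 kJ

Adiabatic: T₁V₁^(γ−1) = T₂V₂^(γ−1) ⇒ T₂ = T₁ (V₁/V₂)^(γ−1).
γ = 5/3 for a monatomic ideal gas, so γ−1 = 2/3.
T₁ = 260 °C = 533.1 K.
T₂ = 533.1 × (1/16.4)^(2/3) = 82.59 K.
Q = 0, so ΔU = W_on_gas = nCᵥΔT with Cᵥ = R/(γ−1) = 12.47 J/(mol·K).
ΔU = 3.12 × 12.47 × (82.59 − 533.1) = -17530 J.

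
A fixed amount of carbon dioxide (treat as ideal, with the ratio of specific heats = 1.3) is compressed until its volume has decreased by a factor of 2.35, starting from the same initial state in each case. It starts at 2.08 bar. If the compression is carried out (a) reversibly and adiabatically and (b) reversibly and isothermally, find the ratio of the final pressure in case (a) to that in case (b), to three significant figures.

Isothermal: P_b = P₁(V₁/V₂) = 2.08×2.35.
Adiabatic: P_a = P₁(V₁/V₂)^γ = 2.08×2.35^(1.3).
P_a/P_b = (V₁/V₂)^(γ−1) = 2.35^(0.3) = 1.292.

P_adiabatic / P_isothermal ≈ 1.29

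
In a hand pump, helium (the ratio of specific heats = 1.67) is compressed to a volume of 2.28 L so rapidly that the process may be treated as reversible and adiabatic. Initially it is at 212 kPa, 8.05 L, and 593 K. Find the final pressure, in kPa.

P₂ ≈ 1740 kPa

Since PV^γ is constant along a reversible adiabat, P₂ = P₁ (V₁/V₂)^γ.
P₂ = 212 × (8.05/2.28)^(1.67) = 1743 kPa.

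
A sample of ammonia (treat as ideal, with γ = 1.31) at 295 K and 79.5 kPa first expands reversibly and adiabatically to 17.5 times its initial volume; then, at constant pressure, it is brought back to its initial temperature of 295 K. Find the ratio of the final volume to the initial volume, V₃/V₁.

V₃/V₁ ≈ 42.5

Adiabatic step: V₂/V₁ = 17.5; T₂ = T₁·(1/17.5)^(0.31) = 121.5 K.
Isobaric step: V₃/V₂ = T₃/T₂ = 295/121.5.
V₃/V₁ = (V₂/V₁)(V₃/V₂) = 17.5 × (295/121.5) = 42.5.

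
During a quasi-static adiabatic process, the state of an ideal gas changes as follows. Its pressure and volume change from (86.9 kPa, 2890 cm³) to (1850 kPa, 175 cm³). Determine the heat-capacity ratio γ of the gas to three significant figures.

γ ≈ 1.09

PV^γ = const ⇒ γ = ln(P₂/P₁) / ln(V₁/V₂).
γ = ln(1850/86.9) / ln(2890/175) = 1.091.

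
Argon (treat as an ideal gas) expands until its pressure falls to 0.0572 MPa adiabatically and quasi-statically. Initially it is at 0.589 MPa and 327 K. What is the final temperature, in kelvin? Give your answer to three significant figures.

T₂ ≈ 129 K

Adiabatic: T₂/T₁ = (P₂/P₁)^((γ−1)/γ).
For a monatomic ideal gas γ = 5/3, so (γ−1)/γ = 2/5.
T₂ = 327 × (0.0572/0.589)^(2/5) = 128.7 K.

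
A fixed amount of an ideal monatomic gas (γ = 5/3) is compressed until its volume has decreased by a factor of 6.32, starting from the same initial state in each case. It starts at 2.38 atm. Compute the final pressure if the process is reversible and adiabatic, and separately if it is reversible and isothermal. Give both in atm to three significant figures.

Isothermal: P₂ = P₁(V₁/V₂) = 2.38×6.32 = 15.04 atm.
Adiabatic: P₂ = P₁(V₁/V₂)^γ = 2.38×6.32^(5/3) = 51.42 atm.

adiabatic: 51.4 atm; isothermal: 15.0 atm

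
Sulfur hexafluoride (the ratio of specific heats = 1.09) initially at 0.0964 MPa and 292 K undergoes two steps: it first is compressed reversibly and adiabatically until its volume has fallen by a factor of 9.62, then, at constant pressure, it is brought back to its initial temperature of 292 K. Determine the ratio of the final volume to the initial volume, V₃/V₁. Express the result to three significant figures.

V₃/V₁ ≈ 0.0848

Adiabatic step: V₂/V₁ = 0.104; T₂ = T₁·9.62^(0.09) = 358 K.
Isobaric step: V₃/V₂ = T₃/T₂ = 292/358.
V₃/V₁ = (V₂/V₁)(V₃/V₂) = 0.104 × (292/358) = 0.08479.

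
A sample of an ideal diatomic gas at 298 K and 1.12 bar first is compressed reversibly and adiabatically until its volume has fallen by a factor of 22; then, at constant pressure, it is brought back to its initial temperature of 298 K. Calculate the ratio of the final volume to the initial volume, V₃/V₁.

For a diatomic ideal gas γ = 7/5.
Adiabatic step: V₂/V₁ = 0.04545; T₂ = T₁·22^(2/5) = 1026 K.
Isobaric step: V₃/V₂ = T₃/T₂ = 298/1026.
V₃/V₁ = (V₂/V₁)(V₃/V₂) = 0.04545 × (298/1026) = 0.0132.

V₃/V₁ ≈ 0.0132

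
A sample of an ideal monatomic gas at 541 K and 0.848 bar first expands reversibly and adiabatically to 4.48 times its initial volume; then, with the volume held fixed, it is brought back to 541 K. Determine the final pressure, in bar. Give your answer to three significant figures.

P₃ ≈ 0.189 bar

For a monatomic ideal gas γ = 5/3.
Adiabatic step (PV^γ = const): P₂ = 0.848×(1/4.48)^(5/3) = 0.06965 bar; T₂ = 541×(1/4.48)^(2/3) = 199.1 K.
Isochoric: P₃ = P₂(T₃/T₂) = 0.06965 × (541/199.1) = 0.1893 bar.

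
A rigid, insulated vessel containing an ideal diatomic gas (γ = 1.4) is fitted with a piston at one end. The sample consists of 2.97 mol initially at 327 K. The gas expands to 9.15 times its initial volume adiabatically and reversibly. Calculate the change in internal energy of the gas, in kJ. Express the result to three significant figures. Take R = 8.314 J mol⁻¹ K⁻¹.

ΔU ≈ -11.9 kJ

Adiabatic: T₁V₁^(γ−1) = T₂V₂^(γ−1) ⇒ T₂ = T₁ (V₁/V₂)^(γ−1).
T₂ = 327 × (1/9.15)^(0.4) = 134.9 K.
Q = 0, so ΔU = W_on_gas = nCᵥΔT with Cᵥ = R/(γ−1) = 20.79 J/(mol·K).
ΔU = 2.97 × 20.79 × (134.9 − 327) = -11860 J.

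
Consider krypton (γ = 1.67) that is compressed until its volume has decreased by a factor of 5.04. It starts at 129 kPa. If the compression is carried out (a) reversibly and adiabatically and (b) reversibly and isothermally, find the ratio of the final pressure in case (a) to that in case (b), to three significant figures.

Isothermal: P_b = P₁(V₁/V₂) = 129×5.04.
Adiabatic: P_a = P₁(V₁/V₂)^γ = 129×5.04^(1.67).
P_a/P_b = (V₁/V₂)^(γ−1) = 5.04^(0.67) = 2.955.

P_adiabatic / P_isothermal ≈ 2.96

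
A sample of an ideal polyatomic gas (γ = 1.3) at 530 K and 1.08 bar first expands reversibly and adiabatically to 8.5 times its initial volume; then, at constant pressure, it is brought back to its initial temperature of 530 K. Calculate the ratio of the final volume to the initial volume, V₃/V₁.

V₃/V₁ ≈ 16.2

Adiabatic step: V₂/V₁ = 8.5; T₂ = T₁·(1/8.5)^(0.3) = 278.9 K.
Isobaric step: V₃/V₂ = T₃/T₂ = 530/278.9.
V₃/V₁ = (V₂/V₁)(V₃/V₂) = 8.5 × (530/278.9) = 16.15.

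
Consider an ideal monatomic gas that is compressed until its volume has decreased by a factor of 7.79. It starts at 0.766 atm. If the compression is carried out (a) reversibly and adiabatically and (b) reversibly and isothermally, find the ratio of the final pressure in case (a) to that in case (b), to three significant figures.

P_adiabatic / P_isothermal ≈ 3.93

For a monatomic ideal gas γ = 5/3.
Isothermal: P_b = P₁(V₁/V₂) = 0.766×7.79.
Adiabatic: P_a = P₁(V₁/V₂)^γ = 0.766×7.79^(5/3).
P_a/P_b = (V₁/V₂)^(γ−1) = 7.79^(2/3) = 3.93.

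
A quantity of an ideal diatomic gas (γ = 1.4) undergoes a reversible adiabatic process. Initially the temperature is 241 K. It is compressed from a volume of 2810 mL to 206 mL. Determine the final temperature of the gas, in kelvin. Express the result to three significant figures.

T₂ ≈ 685 K

Adiabatic: T₁V₁^(γ−1) = T₂V₂^(γ−1) ⇒ T₂ = T₁ (V₁/V₂)^(γ−1).
T₂ = 241 × (2810/206)^(0.4) = 685.4 K.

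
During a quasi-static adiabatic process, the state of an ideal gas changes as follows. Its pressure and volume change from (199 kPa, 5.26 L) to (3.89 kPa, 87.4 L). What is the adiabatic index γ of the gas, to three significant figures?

γ ≈ 1.40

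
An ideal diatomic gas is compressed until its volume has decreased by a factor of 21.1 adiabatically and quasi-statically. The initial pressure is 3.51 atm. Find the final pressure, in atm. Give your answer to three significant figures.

Adiabatic: P₁V₁^γ = P₂V₂^γ ⇒ P₂ = P₁ (V₁/V₂)^γ.
For a diatomic ideal gas γ = 7/5.
P₂ = 3.51 × 21.1^(7/5) = 250.8 atm.

P₂ ≈ 251 atm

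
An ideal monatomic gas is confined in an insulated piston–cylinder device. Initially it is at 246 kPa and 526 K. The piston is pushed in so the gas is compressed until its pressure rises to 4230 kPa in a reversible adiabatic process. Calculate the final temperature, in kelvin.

T₂ ≈ 1640 K

Along an adiabat T P^((1−γ)/γ) is constant, so T₂ = T₁ (P₂/P₁)^((γ−1)/γ).
For a monatomic ideal gas γ = 5/3, so (γ−1)/γ = 2/5.
T₂ = 526 × (4230/246)^(2/5) = 1641 K.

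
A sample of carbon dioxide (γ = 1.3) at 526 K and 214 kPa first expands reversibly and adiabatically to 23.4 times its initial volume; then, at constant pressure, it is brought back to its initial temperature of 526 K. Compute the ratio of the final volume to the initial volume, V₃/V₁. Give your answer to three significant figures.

V₃/V₁ ≈ 60.3

Adiabatic step: V₂/V₁ = 23.4; T₂ = T₁·(1/23.4)^(0.3) = 204.3 K.
Isobaric step: V₃/V₂ = T₃/T₂ = 526/204.3.
V₃/V₁ = (V₂/V₁)(V₃/V₂) = 23.4 × (526/204.3) = 60.25.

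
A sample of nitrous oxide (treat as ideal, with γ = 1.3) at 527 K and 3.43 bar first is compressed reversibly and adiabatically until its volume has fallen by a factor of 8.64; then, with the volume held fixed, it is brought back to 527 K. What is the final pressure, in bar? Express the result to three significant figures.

P₃ ≈ 29.6 bar

Adiabatic step (PV^γ = const): P₂ = 3.43×8.64^(1.3) = 56.59 bar; T₂ = 527×8.64^(0.3) = 1006 K.
Isochoric: P₃ = P₂(T₃/T₂) = 56.59 × (527/1006) = 29.64 bar.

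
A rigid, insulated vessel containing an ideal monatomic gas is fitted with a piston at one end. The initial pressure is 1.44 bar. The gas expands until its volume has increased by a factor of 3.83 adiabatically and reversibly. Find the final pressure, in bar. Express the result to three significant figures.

P₂ ≈ 0.154 bar

Since PV^γ is constant along a reversible adiabat, P₂ = P₁ (V₁/V₂)^γ.
For a monatomic ideal gas γ = 5/3.
P₂ = 1.44 × (1/3.83)^(5/3) = 0.1536 bar.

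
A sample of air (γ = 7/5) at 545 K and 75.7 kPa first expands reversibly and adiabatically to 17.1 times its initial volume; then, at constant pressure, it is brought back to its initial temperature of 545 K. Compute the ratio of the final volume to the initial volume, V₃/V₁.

V₃/V₁ ≈ 53.2

Adiabatic step: V₂/V₁ = 17.1; T₂ = T₁·(1/17.1)^(2/5) = 175.1 K.
Isobaric step: V₃/V₂ = T₃/T₂ = 545/175.1.
V₃/V₁ = (V₂/V₁)(V₃/V₂) = 17.1 × (545/175.1) = 53.23.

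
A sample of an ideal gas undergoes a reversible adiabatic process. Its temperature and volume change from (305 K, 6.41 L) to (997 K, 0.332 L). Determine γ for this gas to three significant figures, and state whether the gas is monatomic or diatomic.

γ ≈ 1.40; diatomic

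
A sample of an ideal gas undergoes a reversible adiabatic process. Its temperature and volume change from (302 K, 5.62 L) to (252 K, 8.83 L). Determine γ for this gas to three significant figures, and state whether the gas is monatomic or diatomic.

TV^(γ−1) = const ⇒ γ − 1 = ln(T₂/T₁) / ln(V₁/V₂).
γ = 1 + ln(252/302) / ln(5.62/8.83) = 1.401.
γ ≈ 1.40 is close to 7/5, so the gas is diatomic.

γ ≈ 1.40; diatomic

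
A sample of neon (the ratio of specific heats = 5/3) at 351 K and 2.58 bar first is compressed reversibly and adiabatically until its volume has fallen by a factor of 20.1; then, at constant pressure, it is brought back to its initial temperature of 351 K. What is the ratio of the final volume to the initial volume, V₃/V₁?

V₃/V₁ ≈ 0.00673

Adiabatic step: V₂/V₁ = 0.04975; T₂ = T₁·20.1^(2/3) = 2595 K.
Isobaric step: V₃/V₂ = T₃/T₂ = 351/2595.
V₃/V₁ = (V₂/V₁)(V₃/V₂) = 0.04975 × (351/2595) = 0.00673.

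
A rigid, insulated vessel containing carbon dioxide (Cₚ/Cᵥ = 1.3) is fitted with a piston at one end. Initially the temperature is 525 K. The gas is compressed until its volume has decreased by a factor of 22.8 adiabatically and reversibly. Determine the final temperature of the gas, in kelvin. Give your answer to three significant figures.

T₂ ≈ 1340 K

Adiabatic: T₁V₁^(γ−1) = T₂V₂^(γ−1) ⇒ T₂ = T₁ (V₁/V₂)^(γ−1).
T₂ = 525 × 22.8^(0.3) = 1341 K.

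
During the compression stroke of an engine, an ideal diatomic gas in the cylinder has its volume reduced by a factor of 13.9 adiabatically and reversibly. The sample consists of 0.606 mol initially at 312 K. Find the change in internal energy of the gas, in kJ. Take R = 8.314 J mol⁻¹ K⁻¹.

For a reversible adiabat TV^(γ−1) is constant, so T₂ = T₁ (V₁/V₂)^(γ−1).
γ = 7/5 for a diatomic ideal gas, so γ−1 = 2/5.
T₂ = 312 × 13.9^(2/5) = 894 K.
Q = 0, so ΔU = W_on_gas = nCᵥΔT with Cᵥ = R/(γ−1) = 20.79 J/(mol·K).
ΔU = 0.606 × 20.79 × (894 − 312) = 7331 J.

ΔU ≈ 7.33 kJ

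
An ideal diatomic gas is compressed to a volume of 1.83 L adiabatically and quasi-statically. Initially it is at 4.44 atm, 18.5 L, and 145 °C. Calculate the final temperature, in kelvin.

T₂ ≈ 1050 K

Adiabatic: T₁V₁^(γ−1) = T₂V₂^(γ−1) ⇒ T₂ = T₁ (V₁/V₂)^(γ−1).
γ = 7/5 for a diatomic ideal gas.
T₁ = 145 °C = 418.1 K.
T₂ = 418.1 × (18.5/1.83)^(2/5) = 1055 K.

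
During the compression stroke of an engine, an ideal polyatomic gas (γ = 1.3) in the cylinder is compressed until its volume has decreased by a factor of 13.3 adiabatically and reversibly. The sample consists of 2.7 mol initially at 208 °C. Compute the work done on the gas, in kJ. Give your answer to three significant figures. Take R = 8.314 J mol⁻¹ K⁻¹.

W ≈ 42.2 kJ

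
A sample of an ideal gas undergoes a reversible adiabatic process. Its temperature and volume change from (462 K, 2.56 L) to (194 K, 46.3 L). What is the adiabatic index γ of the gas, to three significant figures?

TV^(γ−1) = const ⇒ γ − 1 = ln(T₂/T₁) / ln(V₁/V₂).
γ = 1 + ln(194/462) / ln(2.56/46.3) = 1.3.

γ ≈ 1.30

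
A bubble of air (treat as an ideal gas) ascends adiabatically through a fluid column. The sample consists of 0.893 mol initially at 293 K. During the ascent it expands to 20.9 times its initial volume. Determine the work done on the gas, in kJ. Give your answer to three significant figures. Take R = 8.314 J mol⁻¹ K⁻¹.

W ≈ -3.83 kJ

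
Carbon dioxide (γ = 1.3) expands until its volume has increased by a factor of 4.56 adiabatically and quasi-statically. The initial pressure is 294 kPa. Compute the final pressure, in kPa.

P₂ ≈ 40.9 kPa

Adiabatic: P₁V₁^γ = P₂V₂^γ ⇒ P₂ = P₁ (V₁/V₂)^γ.
P₂ = 294 × (1/4.56)^(1.3) = 40.9 kPa.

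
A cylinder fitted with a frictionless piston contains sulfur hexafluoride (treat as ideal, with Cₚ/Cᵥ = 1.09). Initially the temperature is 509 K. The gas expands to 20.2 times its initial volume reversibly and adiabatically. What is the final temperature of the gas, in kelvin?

For a reversible adiabat TV^(γ−1) is constant, so T₂ = T₁ (V₁/V₂)^(γ−1).
T₂ = 509 × (1/20.2)^(0.09) = 388.4 K.

T₂ ≈ 388 K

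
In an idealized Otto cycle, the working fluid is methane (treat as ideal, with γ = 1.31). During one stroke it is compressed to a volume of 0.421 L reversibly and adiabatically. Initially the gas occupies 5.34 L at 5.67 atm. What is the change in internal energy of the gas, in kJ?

ΔU ≈ 11.9 kJ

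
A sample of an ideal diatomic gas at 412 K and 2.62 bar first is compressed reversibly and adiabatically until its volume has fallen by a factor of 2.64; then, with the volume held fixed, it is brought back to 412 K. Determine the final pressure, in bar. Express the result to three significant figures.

For a diatomic ideal gas γ = 7/5.
Adiabatic step (PV^γ = const): P₂ = 2.62×2.64^(7/5) = 10.2 bar; T₂ = 412×2.64^(2/5) = 607.5 K.
Isochoric: P₃ = P₂(T₃/T₂) = 10.2 × (412/607.5) = 6.917 bar.

P₃ ≈ 6.92 bar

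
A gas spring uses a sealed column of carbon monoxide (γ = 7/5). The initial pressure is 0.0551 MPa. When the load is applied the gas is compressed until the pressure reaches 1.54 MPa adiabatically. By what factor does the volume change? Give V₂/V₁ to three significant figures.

V₂/V₁ ≈ 0.0927

From PV^γ = const, V₂/V₁ = (P₁/P₂)^(1/γ).
V₂/V₁ = (0.0551/1.54)^(5/7) = 0.09266.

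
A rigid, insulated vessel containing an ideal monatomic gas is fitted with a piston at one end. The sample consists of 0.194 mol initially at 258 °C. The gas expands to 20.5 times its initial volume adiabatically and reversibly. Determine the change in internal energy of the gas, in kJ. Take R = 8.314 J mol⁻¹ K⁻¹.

ΔU ≈ -1.11 kJ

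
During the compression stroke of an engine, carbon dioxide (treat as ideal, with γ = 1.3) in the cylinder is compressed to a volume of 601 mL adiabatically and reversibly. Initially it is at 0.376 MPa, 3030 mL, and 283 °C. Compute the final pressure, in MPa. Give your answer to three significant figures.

Since PV^γ is constant along a reversible adiabat, P₂ = P₁ (V₁/V₂)^γ.
P₂ = 0.376 × (3030/601)^(1.3) = 3.08 MPa.

P₂ ≈ 3.08 MPa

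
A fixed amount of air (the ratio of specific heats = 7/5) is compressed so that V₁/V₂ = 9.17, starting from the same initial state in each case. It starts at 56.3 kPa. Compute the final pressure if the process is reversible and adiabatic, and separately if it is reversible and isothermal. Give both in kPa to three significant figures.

adiabatic: 1250 kPa; isothermal: 516 kPa

Isothermal: P₂ = P₁(V₁/V₂) = 56.3×9.17 = 516.3 kPa.
Adiabatic: P₂ = P₁(V₁/V₂)^γ = 56.3×9.17^(7/5) = 1253 kPa.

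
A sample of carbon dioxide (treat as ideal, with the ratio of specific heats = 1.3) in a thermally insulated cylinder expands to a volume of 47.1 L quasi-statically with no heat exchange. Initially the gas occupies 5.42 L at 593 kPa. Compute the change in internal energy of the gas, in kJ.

P₂ = P₁(V₁/V₂)^γ = 593×(5.42/47.1)^(1.3) = 35.67 kPa.
For a reversible adiabat, W_by_gas = (P₁V₁ − P₂V₂)/(γ−1).
W_by = (593000×0.00542 − 35670×0.0471) / (0.3) = 5113 J.
Q = 0 ⇒ ΔU = −W_by = -5113 J.

ΔU ≈ -5.11 kJ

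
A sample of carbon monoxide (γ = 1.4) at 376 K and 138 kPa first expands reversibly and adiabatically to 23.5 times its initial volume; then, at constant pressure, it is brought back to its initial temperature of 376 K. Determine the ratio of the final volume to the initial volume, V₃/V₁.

V₃/V₁ ≈ 83.1

Adiabatic step: V₂/V₁ = 23.5; T₂ = T₁·(1/23.5)^(0.4) = 106.4 K.
Isobaric step: V₃/V₂ = T₃/T₂ = 376/106.4.
V₃/V₁ = (V₂/V₁)(V₃/V₂) = 23.5 × (376/106.4) = 83.08.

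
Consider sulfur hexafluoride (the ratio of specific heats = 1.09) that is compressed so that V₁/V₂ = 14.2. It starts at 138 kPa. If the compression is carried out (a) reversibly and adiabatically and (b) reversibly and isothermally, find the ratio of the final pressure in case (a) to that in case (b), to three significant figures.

Isothermal: P_b = P₁(V₁/V₂) = 138×14.2.
Adiabatic: P_a = P₁(V₁/V₂)^γ = 138×14.2^(1.09).
P_a/P_b = (V₁/V₂)^(γ−1) = 14.2^(0.09) = 1.27.

P_adiabatic / P_isothermal ≈ 1.27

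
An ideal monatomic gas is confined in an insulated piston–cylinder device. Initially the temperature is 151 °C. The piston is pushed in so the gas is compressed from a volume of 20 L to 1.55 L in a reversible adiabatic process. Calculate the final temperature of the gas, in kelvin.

Adiabatic: T₁V₁^(γ−1) = T₂V₂^(γ−1) ⇒ T₂ = T₁ (V₁/V₂)^(γ−1).
For a monatomic ideal gas γ = 5/3, so γ−1 = 2/3.
T₁ = 151 °C = 424.1 K.
T₂ = 424.1 × (20/1.55)^(2/3) = 2333 K.

T₂ ≈ 2330 K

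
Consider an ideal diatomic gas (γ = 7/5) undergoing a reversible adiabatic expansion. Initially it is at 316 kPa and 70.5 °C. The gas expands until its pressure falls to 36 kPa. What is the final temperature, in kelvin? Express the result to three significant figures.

T₂ ≈ 185 K

Adiabatic: T₂/T₁ = (P₂/P₁)^((γ−1)/γ).
T₁ = 70.5 °C = 343.6 K.
T₂ = 343.6 × (36/316)^(2/7) = 184.7 K.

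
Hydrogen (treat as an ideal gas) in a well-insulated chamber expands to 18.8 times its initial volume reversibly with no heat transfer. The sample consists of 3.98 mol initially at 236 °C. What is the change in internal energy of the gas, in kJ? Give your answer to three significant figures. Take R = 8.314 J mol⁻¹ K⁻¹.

For a reversible adiabat TV^(γ−1) is constant, so T₂ = T₁ (V₁/V₂)^(γ−1).
γ = 7/5 for a diatomic ideal gas, so γ−1 = 2/5.
T₁ = 236 °C = 509.1 K.
T₂ = 509.1 × (1/18.8)^(2/5) = 157.5 K.
Q = 0, so ΔU = W_on_gas = nCᵥΔT with Cᵥ = R/(γ−1) = 20.79 J/(mol·K).
ΔU = 3.98 × 20.79 × (157.5 − 509.1) = -29090 J.

ΔU ≈ -29.1 kJ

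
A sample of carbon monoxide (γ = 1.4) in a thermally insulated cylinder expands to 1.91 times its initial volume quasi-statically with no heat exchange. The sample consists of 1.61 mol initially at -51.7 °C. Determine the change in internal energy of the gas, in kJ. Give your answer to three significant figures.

ΔU ≈ -1.69 kJ

Adiabatic: T₁V₁^(γ−1) = T₂V₂^(γ−1) ⇒ T₂ = T₁ (V₁/V₂)^(γ−1).
T₁ = -51.7 °C = 221.4 K.
T₂ = 221.4 × (1/1.91)^(0.4) = 170.9 K.
Q = 0, so ΔU = W_on_gas = nCᵥΔT with Cᵥ = R/(γ−1) = 20.79 J/(mol·K).
ΔU = 1.61 × 20.79 × (170.9 − 221.4) = -1690 J.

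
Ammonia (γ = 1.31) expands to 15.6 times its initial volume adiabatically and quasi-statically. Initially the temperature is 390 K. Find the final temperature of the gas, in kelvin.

For a reversible adiabat TV^(γ−1) is constant, so T₂ = T₁ (V₁/V₂)^(γ−1).
T₂ = 390 × (1/15.6)^(0.31) = 166.4 K.

T₂ ≈ 166 K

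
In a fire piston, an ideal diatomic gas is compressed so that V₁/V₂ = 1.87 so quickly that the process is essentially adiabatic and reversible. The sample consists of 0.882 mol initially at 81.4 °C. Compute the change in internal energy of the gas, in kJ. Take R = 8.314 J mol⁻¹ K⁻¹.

ΔU ≈ 1.85 kJ

For a reversible adiabat TV^(γ−1) is constant, so T₂ = T₁ (V₁/V₂)^(γ−1).
γ = 7/5 for a diatomic ideal gas, so γ−1 = 2/5.
T₁ = 81.4 °C = 354.5 K.
T₂ = 354.5 × 1.87^(2/5) = 455.4 K.
Q = 0, so ΔU = W_on_gas = nCᵥΔT with Cᵥ = R/(γ−1) = 20.79 J/(mol·K).
ΔU = 0.882 × 20.79 × (455.4 − 354.5) = 1849 J.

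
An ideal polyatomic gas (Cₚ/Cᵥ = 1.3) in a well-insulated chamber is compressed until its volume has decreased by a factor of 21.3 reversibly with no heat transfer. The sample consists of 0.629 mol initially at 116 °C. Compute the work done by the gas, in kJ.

W ≈ -10.2 kJ

For a reversible adiabat TV^(γ−1) is constant, so T₂ = T₁ (V₁/V₂)^(γ−1).
T₁ = 116 °C = 389.1 K.
T₂ = 389.1 × 21.3^(0.3) = 974.2 K.
Q = 0, so ΔU = W_on_gas = nCᵥΔT with Cᵥ = R/(γ−1) = 27.71 J/(mol·K).
ΔU = 0.629 × 27.71 × (974.2 − 389.1) = 10200 J.
Work done by the gas = −ΔU = -10200 J.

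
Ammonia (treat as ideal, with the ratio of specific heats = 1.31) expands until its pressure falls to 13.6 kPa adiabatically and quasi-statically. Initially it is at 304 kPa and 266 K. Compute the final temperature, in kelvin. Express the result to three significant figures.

Adiabatic: T₂/T₁ = (P₂/P₁)^((γ−1)/γ).
T₂ = 266 × (13.6/304)^(0.237) = 127.5 K.

T₂ ≈ 128 K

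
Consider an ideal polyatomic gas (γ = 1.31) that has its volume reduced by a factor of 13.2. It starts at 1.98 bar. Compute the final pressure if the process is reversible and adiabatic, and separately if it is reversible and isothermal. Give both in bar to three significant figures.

adiabatic: 58.2 bar; isothermal: 26.1 bar

Isothermal: P₂ = P₁(V₁/V₂) = 1.98×13.2 = 26.14 bar.
Adiabatic: P₂ = P₁(V₁/V₂)^γ = 1.98×13.2^(1.31) = 58.16 bar.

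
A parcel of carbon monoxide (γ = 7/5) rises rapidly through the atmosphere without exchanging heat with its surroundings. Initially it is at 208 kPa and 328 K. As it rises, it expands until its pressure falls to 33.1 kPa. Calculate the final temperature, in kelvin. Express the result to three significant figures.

Along an adiabat T P^((1−γ)/γ) is constant, so T₂ = T₁ (P₂/P₁)^((γ−1)/γ).
T₂ = 328 × (33.1/208)^(2/7) = 194 K.

T₂ ≈ 194 K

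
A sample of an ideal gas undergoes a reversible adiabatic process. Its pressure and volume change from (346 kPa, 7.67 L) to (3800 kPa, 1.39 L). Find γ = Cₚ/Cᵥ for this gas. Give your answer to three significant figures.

PV^γ = const ⇒ γ = ln(P₂/P₁) / ln(V₁/V₂).
γ = ln(3800/346) / ln(7.67/1.39) = 1.403.

γ ≈ 1.40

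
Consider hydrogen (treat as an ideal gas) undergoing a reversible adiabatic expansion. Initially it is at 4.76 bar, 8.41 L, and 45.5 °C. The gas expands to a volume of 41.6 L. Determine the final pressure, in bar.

Adiabatic: P₁V₁^γ = P₂V₂^γ ⇒ P₂ = P₁ (V₁/V₂)^γ.
γ = 7/5 for a diatomic ideal gas.
P₂ = 4.76 × (8.41/41.6)^(7/5) = 0.5077 bar.

P₂ ≈ 0.508 bar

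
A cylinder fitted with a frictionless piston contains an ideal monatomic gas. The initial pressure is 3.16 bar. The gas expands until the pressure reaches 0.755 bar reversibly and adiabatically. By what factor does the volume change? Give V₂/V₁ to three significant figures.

V₂/V₁ ≈ 2.36

From PV^γ = const, V₂/V₁ = (P₁/P₂)^(1/γ).
For a monatomic ideal gas γ = 5/3.
V₂/V₁ = (3.16/0.755)^(3/5) = 2.361.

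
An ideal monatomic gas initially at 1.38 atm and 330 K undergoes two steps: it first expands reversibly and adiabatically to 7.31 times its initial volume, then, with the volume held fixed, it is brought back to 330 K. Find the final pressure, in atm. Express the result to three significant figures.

P₃ ≈ 0.189 atm

For a monatomic ideal gas γ = 5/3.
Adiabatic step (PV^γ = const): P₂ = 1.38×(1/7.31)^(5/3) = 0.05012 atm; T₂ = 330×(1/7.31)^(2/3) = 87.61 K.
Isochoric: P₃ = P₂(T₃/T₂) = 0.05012 × (330/87.61) = 0.1888 atm.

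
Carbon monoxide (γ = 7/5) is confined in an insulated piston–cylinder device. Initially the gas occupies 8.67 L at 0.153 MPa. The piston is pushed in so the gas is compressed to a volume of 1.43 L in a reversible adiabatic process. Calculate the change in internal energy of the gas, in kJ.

ΔU ≈ 3.50 kJ

P₂ = P₁(V₁/V₂)^γ = 0.153×(8.67/1.43)^(7/5) = 1.907 MPa.
For a reversible adiabat, W_by_gas = (P₁V₁ − P₂V₂)/(γ−1).
W_by = (153000×0.00867 − 1.907×10^6×0.00143) / (2/5) = -3503 J.
Q = 0 ⇒ ΔU = −W_by = 3503 J.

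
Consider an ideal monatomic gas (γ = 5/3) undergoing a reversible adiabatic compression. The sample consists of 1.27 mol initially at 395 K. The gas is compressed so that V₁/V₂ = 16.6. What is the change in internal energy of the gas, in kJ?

Adiabatic: T₁V₁^(γ−1) = T₂V₂^(γ−1) ⇒ T₂ = T₁ (V₁/V₂)^(γ−1).
T₂ = 395 × 16.6^(2/3) = 2570 K.
Q = 0, so ΔU = W_on_gas = nCᵥΔT with Cᵥ = R/(γ−1) = 12.47 J/(mol·K).
ΔU = 1.27 × 12.47 × (2570 − 395) = 34450 J.

ΔU ≈ 34.5 kJ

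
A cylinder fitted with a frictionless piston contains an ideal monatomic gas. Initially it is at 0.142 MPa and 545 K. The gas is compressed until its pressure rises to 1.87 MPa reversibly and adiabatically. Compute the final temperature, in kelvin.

T₂ ≈ 1530 K

Adiabatic: T₂/T₁ = (P₂/P₁)^((γ−1)/γ).
For a monatomic ideal gas γ = 5/3, so (γ−1)/γ = 2/5.
T₂ = 545 × (1.87/0.142)^(2/5) = 1528 K.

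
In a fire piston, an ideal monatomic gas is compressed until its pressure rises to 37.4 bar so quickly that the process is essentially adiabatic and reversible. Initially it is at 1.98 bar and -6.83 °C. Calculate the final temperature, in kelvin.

Adiabatic: T₂/T₁ = (P₂/P₁)^((γ−1)/γ).
For a monatomic ideal gas γ = 5/3, so (γ−1)/γ = 2/5.
T₁ = -6.83 °C = 266.3 K.
T₂ = 266.3 × (37.4/1.98)^(2/5) = 862.8 K.

T₂ ≈ 863 K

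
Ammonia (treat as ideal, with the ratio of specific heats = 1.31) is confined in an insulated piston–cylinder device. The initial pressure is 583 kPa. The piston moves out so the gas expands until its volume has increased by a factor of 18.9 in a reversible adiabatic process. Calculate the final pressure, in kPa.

P₂ ≈ 12.4 kPa

Since PV^γ is constant along a reversible adiabat, P₂ = P₁ (V₁/V₂)^γ.
P₂ = 583 × (1/18.9)^(1.31) = 12.4 kPa.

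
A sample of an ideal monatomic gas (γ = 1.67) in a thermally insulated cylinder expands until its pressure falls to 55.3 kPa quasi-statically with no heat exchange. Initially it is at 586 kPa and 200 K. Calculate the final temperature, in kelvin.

T₂ ≈ 77.6 K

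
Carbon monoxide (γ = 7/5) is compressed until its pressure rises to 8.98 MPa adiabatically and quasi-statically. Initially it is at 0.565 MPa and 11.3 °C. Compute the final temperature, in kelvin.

Adiabatic: T₂/T₁ = (P₂/P₁)^((γ−1)/γ).
T₁ = 11.3 °C = 284.4 K.
T₂ = 284.4 × (8.98/0.565)^(2/7) = 626.9 K.

T₂ ≈ 627 K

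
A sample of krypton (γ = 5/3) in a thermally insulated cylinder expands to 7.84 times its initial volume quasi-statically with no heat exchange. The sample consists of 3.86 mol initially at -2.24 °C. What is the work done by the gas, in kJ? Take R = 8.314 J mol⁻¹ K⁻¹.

W ≈ 9.74 kJ

Adiabatic: T₁V₁^(γ−1) = T₂V₂^(γ−1) ⇒ T₂ = T₁ (V₁/V₂)^(γ−1).
T₁ = -2.24 °C = 270.9 K.
T₂ = 270.9 × (1/7.84)^(2/3) = 68.65 K.
Q = 0, so ΔU = W_on_gas = nCᵥΔT with Cᵥ = R/(γ−1) = 12.47 J/(mol·K).
ΔU = 3.86 × 12.47 × (68.65 − 270.9) = -9737 J.
Work done by the gas = −ΔU = 9737 J.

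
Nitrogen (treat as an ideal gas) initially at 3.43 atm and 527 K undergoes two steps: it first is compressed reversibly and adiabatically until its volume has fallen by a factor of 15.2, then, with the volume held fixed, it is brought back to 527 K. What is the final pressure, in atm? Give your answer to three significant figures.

P₃ ≈ 52.1 atm

For a diatomic ideal gas γ = 7/5.
Adiabatic step (PV^γ = const): P₂ = 3.43×15.2^(7/5) = 154.8 atm; T₂ = 527×15.2^(2/5) = 1565 K.
Isochoric: P₃ = P₂(T₃/T₂) = 154.8 × (527/1565) = 52.14 atm.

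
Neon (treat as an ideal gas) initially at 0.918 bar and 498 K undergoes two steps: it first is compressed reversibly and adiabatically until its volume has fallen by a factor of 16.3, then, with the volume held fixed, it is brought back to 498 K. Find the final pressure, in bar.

For a monatomic ideal gas γ = 5/3.
Adiabatic step (PV^γ = const): P₂ = 0.918×16.3^(5/3) = 96.2 bar; T₂ = 498×16.3^(2/3) = 3202 K.
Isochoric: P₃ = P₂(T₃/T₂) = 96.2 × (498/3202) = 14.96 bar.

P₃ ≈ 15.0 bar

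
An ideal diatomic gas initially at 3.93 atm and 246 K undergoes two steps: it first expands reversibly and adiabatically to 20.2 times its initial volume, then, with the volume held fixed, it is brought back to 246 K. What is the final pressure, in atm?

P₃ ≈ 0.195 atm

For a diatomic ideal gas γ = 7/5.
Adiabatic step (PV^γ = const): P₂ = 3.93×(1/20.2)^(7/5) = 0.05847 atm; T₂ = 246×(1/20.2)^(2/5) = 73.93 K.
Isochoric: P₃ = P₂(T₃/T₂) = 0.05847 × (246/73.93) = 0.1946 atm.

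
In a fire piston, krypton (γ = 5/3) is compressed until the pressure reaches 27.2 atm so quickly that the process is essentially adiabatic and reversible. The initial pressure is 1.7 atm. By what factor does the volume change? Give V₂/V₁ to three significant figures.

V₂/V₁ ≈ 0.189

From PV^γ = const, V₂/V₁ = (P₁/P₂)^(1/γ).
V₂/V₁ = (1.7/27.2)^(3/5) = 0.1895.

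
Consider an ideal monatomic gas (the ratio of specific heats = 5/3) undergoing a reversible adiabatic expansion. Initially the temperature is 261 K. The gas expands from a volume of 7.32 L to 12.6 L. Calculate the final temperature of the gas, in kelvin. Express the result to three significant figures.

T₂ ≈ 182 K

Adiabatic: T₁V₁^(γ−1) = T₂V₂^(γ−1) ⇒ T₂ = T₁ (V₁/V₂)^(γ−1).
T₂ = 261 × (7.32/12.6)^(2/3) = 181.7 K.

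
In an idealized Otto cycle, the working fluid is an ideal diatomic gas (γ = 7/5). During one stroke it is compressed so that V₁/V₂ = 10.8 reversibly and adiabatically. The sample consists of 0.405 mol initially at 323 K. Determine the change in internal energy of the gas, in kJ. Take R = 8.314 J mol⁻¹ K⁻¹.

For a reversible adiabat TV^(γ−1) is constant, so T₂ = T₁ (V₁/V₂)^(γ−1).
T₂ = 323 × 10.8^(2/5) = 836.7 K.
Q = 0, so ΔU = W_on_gas = nCᵥΔT with Cᵥ = R/(γ−1) = 20.79 J/(mol·K).
ΔU = 0.405 × 20.79 × (836.7 − 323) = 4324 J.

ΔU ≈ 4.32 kJ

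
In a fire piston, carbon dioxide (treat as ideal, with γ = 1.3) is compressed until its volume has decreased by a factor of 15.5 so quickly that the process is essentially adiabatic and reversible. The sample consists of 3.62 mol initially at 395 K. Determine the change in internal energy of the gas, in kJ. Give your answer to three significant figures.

ΔU ≈ 50.5 kJ

For a reversible adiabat TV^(γ−1) is constant, so T₂ = T₁ (V₁/V₂)^(γ−1).
T₂ = 395 × 15.5^(0.3) = 898.9 K.
Q = 0, so ΔU = W_on_gas = nCᵥΔT with Cᵥ = R/(γ−1) = 27.71 J/(mol·K).
ΔU = 3.62 × 27.71 × (898.9 − 395) = 50550 J.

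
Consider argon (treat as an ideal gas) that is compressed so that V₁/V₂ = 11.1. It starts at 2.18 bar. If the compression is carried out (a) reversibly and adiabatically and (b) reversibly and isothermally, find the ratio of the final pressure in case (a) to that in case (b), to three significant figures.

For a monatomic ideal gas γ = 5/3.
Isothermal: P_b = P₁(V₁/V₂) = 2.18×11.1.
Adiabatic: P_a = P₁(V₁/V₂)^γ = 2.18×11.1^(5/3).
P_a/P_b = (V₁/V₂)^(γ−1) = 11.1^(2/3) = 4.976.

P_adiabatic / P_isothermal ≈ 4.98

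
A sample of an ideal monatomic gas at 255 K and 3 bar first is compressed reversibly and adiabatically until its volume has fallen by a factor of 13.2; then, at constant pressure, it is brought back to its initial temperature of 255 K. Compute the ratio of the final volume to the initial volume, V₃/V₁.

V₃/V₁ ≈ 0.0136

For a monatomic ideal gas γ = 5/3.
Adiabatic step: V₂/V₁ = 0.07576; T₂ = T₁·13.2^(2/3) = 1424 K.
Isobaric step: V₃/V₂ = T₃/T₂ = 255/1424.
V₃/V₁ = (V₂/V₁)(V₃/V₂) = 0.07576 × (255/1424) = 0.01356.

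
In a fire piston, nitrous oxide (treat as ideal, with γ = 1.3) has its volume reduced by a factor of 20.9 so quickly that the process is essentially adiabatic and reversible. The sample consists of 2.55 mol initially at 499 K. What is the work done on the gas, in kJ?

For a reversible adiabat TV^(γ−1) is constant, so T₂ = T₁ (V₁/V₂)^(γ−1).
T₂ = 499 × 20.9^(0.3) = 1242 K.
Q = 0, so ΔU = W_on_gas = nCᵥΔT with Cᵥ = R/(γ−1) = 27.71 J/(mol·K).
ΔU = 2.55 × 27.71 × (1242 − 499) = 52510 J.

W ≈ 52.5 kJ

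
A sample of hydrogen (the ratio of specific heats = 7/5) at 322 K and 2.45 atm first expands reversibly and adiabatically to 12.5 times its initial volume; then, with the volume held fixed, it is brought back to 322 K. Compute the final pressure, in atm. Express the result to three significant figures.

Adiabatic step (PV^γ = const): P₂ = 2.45×(1/12.5)^(7/5) = 0.07137 atm; T₂ = 322×(1/12.5)^(2/5) = 117.2 K.
Isochoric: P₃ = P₂(T₃/T₂) = 0.07137 × (322/117.2) = 0.196 atm.

P₃ ≈ 0.196 atm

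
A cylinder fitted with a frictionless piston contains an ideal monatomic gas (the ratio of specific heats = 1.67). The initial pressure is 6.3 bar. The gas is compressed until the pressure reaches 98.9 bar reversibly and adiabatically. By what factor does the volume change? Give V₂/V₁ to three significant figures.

V₂/V₁ ≈ 0.192

From PV^γ = const, V₂/V₁ = (P₁/P₂)^(1/γ).
V₂/V₁ = (6.3/98.9)^(0.599) = 0.1923.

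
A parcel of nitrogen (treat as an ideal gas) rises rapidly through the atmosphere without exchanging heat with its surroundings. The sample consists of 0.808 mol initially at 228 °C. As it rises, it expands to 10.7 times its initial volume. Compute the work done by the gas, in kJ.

W ≈ 5.16 kJ

Adiabatic: T₁V₁^(γ−1) = T₂V₂^(γ−1) ⇒ T₂ = T₁ (V₁/V₂)^(γ−1).
γ = 7/5 for a diatomic ideal gas, so γ−1 = 2/5.
T₁ = 228 °C = 501.1 K.
T₂ = 501.1 × (1/10.7)^(2/5) = 194.2 K.
Q = 0, so ΔU = W_on_gas = nCᵥΔT with Cᵥ = R/(γ−1) = 20.79 J/(mol·K).
ΔU = 0.808 × 20.79 × (194.2 − 501.1) = -5155 J.
Work done by the gas = −ΔU = 5155 J.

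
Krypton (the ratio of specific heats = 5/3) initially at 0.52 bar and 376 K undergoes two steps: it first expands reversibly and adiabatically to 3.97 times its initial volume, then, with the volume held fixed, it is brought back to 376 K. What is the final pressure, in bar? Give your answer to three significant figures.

Adiabatic step (PV^γ = const): P₂ = 0.52×(1/3.97)^(5/3) = 0.05224 bar; T₂ = 376×(1/3.97)^(2/3) = 150 K.
Isochoric: P₃ = P₂(T₃/T₂) = 0.05224 × (376/150) = 0.131 bar.

P₃ ≈ 0.131 bar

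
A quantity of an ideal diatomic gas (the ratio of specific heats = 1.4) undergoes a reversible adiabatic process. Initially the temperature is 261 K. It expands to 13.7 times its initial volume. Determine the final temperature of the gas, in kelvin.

Adiabatic: T₁V₁^(γ−1) = T₂V₂^(γ−1) ⇒ T₂ = T₁ (V₁/V₂)^(γ−1).
T₂ = 261 × (1/13.7)^(0.4) = 91.61 K.

T₂ ≈ 91.6 K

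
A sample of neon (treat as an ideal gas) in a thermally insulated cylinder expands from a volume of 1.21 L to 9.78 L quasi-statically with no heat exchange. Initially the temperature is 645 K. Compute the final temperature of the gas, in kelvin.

T₂ ≈ 160 K

For a reversible adiabat TV^(γ−1) is constant, so T₂ = T₁ (V₁/V₂)^(γ−1).
For a monatomic ideal gas γ = 5/3, so γ−1 = 2/3.
T₂ = 645 × (1.21/9.78)^(2/3) = 160.1 K.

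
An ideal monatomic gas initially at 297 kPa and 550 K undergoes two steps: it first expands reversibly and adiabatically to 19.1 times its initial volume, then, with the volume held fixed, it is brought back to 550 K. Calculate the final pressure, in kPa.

For a monatomic ideal gas γ = 5/3.
Adiabatic step (PV^γ = const): P₂ = 297×(1/19.1)^(5/3) = 2.176 kPa; T₂ = 550×(1/19.1)^(2/3) = 76.97 K.
Isochoric: P₃ = P₂(T₃/T₂) = 2.176 × (550/76.97) = 15.55 kPa.

P₃ ≈ 15.5 kPa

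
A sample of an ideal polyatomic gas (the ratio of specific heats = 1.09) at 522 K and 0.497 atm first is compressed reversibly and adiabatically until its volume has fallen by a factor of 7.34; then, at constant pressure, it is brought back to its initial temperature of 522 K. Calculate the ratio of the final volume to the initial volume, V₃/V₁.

V₃/V₁ ≈ 0.114

Adiabatic step: V₂/V₁ = 0.1362; T₂ = T₁·7.34^(0.09) = 624.6 K.
Isobaric step: V₃/V₂ = T₃/T₂ = 522/624.6.
V₃/V₁ = (V₂/V₁)(V₃/V₂) = 0.1362 × (522/624.6) = 0.1139.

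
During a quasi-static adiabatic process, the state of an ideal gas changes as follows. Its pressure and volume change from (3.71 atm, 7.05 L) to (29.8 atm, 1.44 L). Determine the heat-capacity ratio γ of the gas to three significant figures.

γ ≈ 1.31

PV^γ = const ⇒ γ = ln(P₂/P₁) / ln(V₁/V₂).
γ = ln(29.8/3.71) / ln(7.05/1.44) = 1.312.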